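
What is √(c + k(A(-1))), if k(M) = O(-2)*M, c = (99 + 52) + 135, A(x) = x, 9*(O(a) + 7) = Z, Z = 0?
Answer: √293 ≈ 17.117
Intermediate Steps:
O(a) = -7 (O(a) = -7 + (⅑)*0 = -7 + 0 = -7)
c = 286 (c = 151 + 135 = 286)
k(M) = -7*M
√(c + k(A(-1))) = √(286 - 7*(-1)) = √(286 + 7) = √293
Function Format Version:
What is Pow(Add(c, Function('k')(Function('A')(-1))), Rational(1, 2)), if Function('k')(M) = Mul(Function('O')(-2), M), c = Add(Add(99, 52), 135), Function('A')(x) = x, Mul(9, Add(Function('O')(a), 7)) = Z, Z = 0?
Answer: Pow(293, Rational(1, 2)) ≈ 17.117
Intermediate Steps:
Function('O')(a) = -7 (Function('O')(a) = Add(-7, Mul(Rational(1, 9), 0)) = Add(-7, 0) = -7)
c = 286 (c = Add(151, 135) = 286)
Function('k')(M) = Mul(-7, M)
Pow(Add(c, Function('k')(Function('A')(-1))), Rational(1, 2)) = Pow(Add(286, Mul(-7, -1)), Rational(1, 2)) = Pow(Add(286, 7), Rational(1, 2)) = Pow(293, Rational(1, 2))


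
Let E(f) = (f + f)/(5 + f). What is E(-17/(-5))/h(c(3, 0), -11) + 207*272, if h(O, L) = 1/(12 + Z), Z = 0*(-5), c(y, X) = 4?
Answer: 394196/7 ≈ 56314.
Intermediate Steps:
E(f) = 2*f/(5 + f) (E(f) = (2*f)/(5 + f) = 2*f/(5 + f))
Z = 0
h(O, L) = 1/12 (h(O, L) = 1/(12 + 0) = 1/12)
E(-17/(-5))/h(c(3, 0), -11) + 207*272 = (2*(-17/(-5))/(5 - 17/(-5)))/(1/12) + 207*272 = (2*(-17*(-⅕))/(5 - 17*(-⅕)))*12 + 56304 = (2*(17/5)/(5 + 17/5))*12 + 56304 = (2*(17/5)/(42/5))*12 + 56304 = (2*(17/5)*(5/42))*12 + 56304 = (17/21)*12 + 56304 = 68/7 + 56304 = 394196/7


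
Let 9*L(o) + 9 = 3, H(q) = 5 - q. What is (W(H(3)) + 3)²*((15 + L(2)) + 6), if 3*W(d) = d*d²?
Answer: 17629/27 ≈ 652.93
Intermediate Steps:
L(o) = -⅔ (L(o) = -1 + (⅑)*3 = -1 + ⅓ = -⅔)
W(d) = d³/3 (W(d) = (d*d²)/3 = d³/3)
(W(H(3)) + 3)²*((15 + L(2)) + 6) = ((5 - 1*3)³/3 + 3)²*((15 - ⅔) + 6) = ((5 - 3)³/3 + 3)²*(43/3 + 6) = ((⅓)*2³ + 3)²*(61/3) = ((⅓)*8 + 3)²*(61/3) = (8/3 + 3)²*(61/3) = (17/3)²*(61/3) = (289/9)*(61/3) = 17629/27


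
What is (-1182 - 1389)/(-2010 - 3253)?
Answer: 2571/5263 ≈ 0.48850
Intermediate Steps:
(-1182 - 1389)/(-2010 - 3253) = -2571/(-5263) = -2571*(-1/5263) = 2571/5263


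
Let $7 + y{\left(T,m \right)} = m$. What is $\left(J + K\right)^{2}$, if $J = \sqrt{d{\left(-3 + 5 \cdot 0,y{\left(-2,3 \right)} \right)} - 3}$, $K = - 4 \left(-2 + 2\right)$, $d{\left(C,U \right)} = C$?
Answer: $-6$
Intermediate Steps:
$y{\left(T,m \right)} = -7 + m$
$K = 0$ ($K = \left(-4\right) 0 = 0$)
$J = i \sqrt{6}$ ($J = \sqrt{\left(-3 + 5 \cdot 0\right) - 3} = \sqrt{\left(-3 + 0\right) - 3} = \sqrt{-3 - 3} = \sqrt{-6} = i \sqrt{6} \approx 2.4495 i$)
$\left(J + K\right)^{2} = \left(i \sqrt{6} + 0\right)^{2} = \left(i \sqrt{6}\right)^{2} = -6$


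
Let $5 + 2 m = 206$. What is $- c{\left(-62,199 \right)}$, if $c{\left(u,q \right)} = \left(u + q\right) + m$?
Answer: $- \frac{475}{2} \approx -237.5$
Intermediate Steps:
$m = \frac{201}{2}$ ($m = - \frac{5}{2} + \frac{1}{2} \cdot 206 = - \frac{5}{2} + 103 = \frac{201}{2} \approx 100.5$)
$c{\left(u,q \right)} = \frac{201}{2} + q + u$ ($c{\left(u,q \right)} = \left(u + q\right) + \frac{201}{2} = \left(q + u\right) + \frac{201}{2} = \frac{201}{2} + q + u$)
$- c{\left(-62,199 \right)} = - (\frac{201}{2} + 199 - 62) = \left(-1\right) \frac{475}{2} = - \frac{475}{2}$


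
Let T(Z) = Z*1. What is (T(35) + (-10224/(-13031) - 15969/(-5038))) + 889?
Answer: 60920365023/65650178 ≈ 927.95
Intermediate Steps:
T(Z) = Z
(T(35) + (-10224/(-13031) - 15969/(-5038))) + 889 = (35 + (-10224/(-13031) - 15969/(-5038))) + 889 = (35 + (-10224*(-1/13031) - 15969*(-1/5038))) + 889 = (35 + (10224/13031 + 15969/5038)) + 889 = (35 + 259600551/65650178) + 889 = 2557356781/65650178 + 889 = 60920365023/65650178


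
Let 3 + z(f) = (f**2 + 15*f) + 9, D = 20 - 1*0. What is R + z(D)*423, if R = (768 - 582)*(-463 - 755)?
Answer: 72090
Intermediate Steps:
D = 20 (D = 20 + 0 = 20)
z(f) = 6 + f**2 + 15*f (z(f) = -3 + ((f**2 + 15*f) + 9) = -3 + (9 + f**2 + 15*f) = 6 + f**2 + 15*f)
R = -226548 (R = 186*(-1218) = -226548)
R + z(D)*423 = -226548 + (6 + 20**2 + 15*20)*423 = -226548 + (6 + 400 + 300)*423 = -226548 + 706*423 = -226548 + 298638 = 72090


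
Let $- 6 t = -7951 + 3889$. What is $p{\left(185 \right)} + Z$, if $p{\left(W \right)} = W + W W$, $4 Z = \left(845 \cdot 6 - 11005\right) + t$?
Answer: $\frac{66191}{2} \approx 33096.0$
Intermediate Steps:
$t = 677$ ($t = - \frac{-7951 + 3889}{6} = \left(- \frac{1}{6}\right) \left(-4062\right) = 677$)
$Z = - \frac{2629}{2}$ ($Z = \frac{\left(845 \cdot 6 - 11005\right) + 677}{4} = \frac{\left(5070 - 11005\right) + 677}{4} = \frac{-5935 + 677}{4} = \frac{1}{4} \left(-5258\right) = - \frac{2629}{2} \approx -1314.5$)
$p{\left(W \right)} = W + W^{2}$
$p{\left(185 \right)} + Z = 185 \left(1 + 185\right) - \frac{2629}{2} = 185 \cdot 186 - \frac{2629}{2} = 34410 - \frac{2629}{2} = \frac{66191}{2}$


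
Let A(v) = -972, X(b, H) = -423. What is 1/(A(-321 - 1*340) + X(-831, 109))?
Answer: -1/1395 ≈ -0.00071685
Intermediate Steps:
1/(A(-321 - 1*340) + X(-831, 109)) = 1/(-972 - 423) = 1/(-1395) = -1/1395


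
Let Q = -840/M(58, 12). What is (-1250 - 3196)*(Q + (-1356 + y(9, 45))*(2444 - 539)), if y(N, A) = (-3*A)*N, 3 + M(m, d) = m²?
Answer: 73187186086170/3361 ≈ 2.1775e+10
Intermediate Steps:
M(m, d) = -3 + m²
y(N, A) = -3*A*N
Q = -840/3361 (Q = -840/(-3 + 58²) = -840/(-3 + 3364) = -840/3361 ≈ -0.24993)
(-1250 - 3196)*(Q + (-1356 + y(9, 45))*(2444 - 539)) = (-1250 - 3196)*(-840/3361 + (-1356 - 3*45*9)*(2444 - 539)) = -4446*(-840/3361 + (-1356 - 1215)*1905) = -4446*(-840/3361 - 2571*1905) = -4446*(-840/3361 - 4897755) = -4446*(-16461355395/3361) = 73187186086170/3361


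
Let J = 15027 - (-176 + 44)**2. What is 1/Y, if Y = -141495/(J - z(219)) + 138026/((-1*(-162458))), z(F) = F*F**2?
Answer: 284460059008/245511379161 ≈ 1.1586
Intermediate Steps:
z(F) = F**3
J = -2397 (J = 15027 - 1*(-132)**2 = 15027 - 1*17424 = 15027 - 17424 = -2397)
Y = 245511379161/284460059008 (Y = -141495/(-2397 - 1*219**3) + 138026/((-1*(-162458))) = -141495/(-2397 - 1*10503459) + 138026/162458 = -141495/(-2397 - 10503459) + 138026*(1/162458) = -141495/(-10505856) + 69013/81229 = -141495*(-1/10505856) + 69013/81229 = 47165/3501952 + 69013/81229 = 245511379161/284460059008 ≈ 0.86308)
1/Y = 1/(245511379161/284460059008) = 284460059008/245511379161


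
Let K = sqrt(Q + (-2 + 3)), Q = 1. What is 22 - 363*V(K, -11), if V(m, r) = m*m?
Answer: -704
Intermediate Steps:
K = sqrt(2) (K = sqrt(1 + (-2 + 3)) = sqrt(1 + 1) = sqrt(2) ≈ 1.4142)
V(m, r) = m**2
22 - 363*V(K, -11) = 22 - 363*(sqrt(2))**2 = 22 - 363*2 = 22 - 726 = -704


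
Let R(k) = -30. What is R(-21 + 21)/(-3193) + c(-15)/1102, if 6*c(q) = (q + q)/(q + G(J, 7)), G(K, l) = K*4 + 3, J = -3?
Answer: 809405/84448464 ≈ 0.0095846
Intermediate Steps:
G(K, l) = 3 + 4*K (G(K, l) = 4*K + 3 = 3 + 4*K)
c(q) = q/(3*(-9 + q)) (c(q) = ((q + q)/(q + (3 + 4*(-3))))/6 = ((2*q)/(q + (3 - 12)))/6 = ((2*q)/(q - 9))/6 = ((2*q)/(-9 + q))/6 = (2*q/(-9 + q))/6 = q/(3*(-9 + q)))
R(-21 + 21)/(-3193) + c(-15)/1102 = -30/(-3193) + ((⅓)*(-15)/(-9 - 15))/1102 = -30*(-1/3193) + ((⅓)*(-15)/(-24))*(1/1102) = 30/3193 + ((⅓)*(-15)*(-1/24))*(1/1102) = 30/3193 + (5/24)*(1/1102) = 30/3193 + 5/26448 = 809405/84448464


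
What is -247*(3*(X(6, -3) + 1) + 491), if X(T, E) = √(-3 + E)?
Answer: -122018 - 741*I*√6 ≈ -1.2202e+5 - 1815.1*I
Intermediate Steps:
-247*(3*(X(6, -3) + 1) + 491) = -247*(3*(√(-3 - 3) + 1) + 491) = -247*(3*(√(-6) + 1) + 491) = -247*(3*(I*√6 + 1) + 491) = -247*(3*(1 + I*√6) + 491) = -247*((3 + 3*I*√6) + 491) = -247*(494 + 3*I*√6) = -122018 - 741*I*√6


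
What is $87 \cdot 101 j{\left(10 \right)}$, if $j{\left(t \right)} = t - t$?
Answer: $0$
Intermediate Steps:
$j{\left(t \right)} = 0$
$87 \cdot 101 j{\left(10 \right)} = 87 \cdot 101 \cdot 0 = 8787 \cdot 0 = 0$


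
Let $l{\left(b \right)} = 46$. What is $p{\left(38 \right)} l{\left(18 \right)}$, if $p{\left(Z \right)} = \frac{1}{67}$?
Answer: $\frac{46}{67} \approx 0.68657$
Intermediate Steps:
$p{\left(Z \right)} = \frac{1}{67}$
$p{\left(38 \right)} l{\left(18 \right)} = \frac{1}{67} \cdot 46 = \frac{46}{67}$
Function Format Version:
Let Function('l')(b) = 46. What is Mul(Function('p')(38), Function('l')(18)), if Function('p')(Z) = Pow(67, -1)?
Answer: Rational(46, 67) ≈ 0.68657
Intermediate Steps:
Function('p')(Z) = Rational(1, 67)
Mul(Function('p')(38), Function('l')(18)) = Mul(Rational(1, 67), 46) = Rational(46, 67)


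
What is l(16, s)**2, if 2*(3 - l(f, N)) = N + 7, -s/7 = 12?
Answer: 6889/4 ≈ 1722.3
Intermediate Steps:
s = -84 (s = -7*12 = -84)
l(f, N) = -1/2 - N/2 (l(f, N) = 3 - (N + 7)/2 = 3 - (7 + N)/2 = 3 + (-7/2 - N/2) = -1/2 - N/2)
l(16, s)**2 = (-1/2 - 1/2*(-84))**2 = (-1/2 + 42)**2 = (83/2)**2 = 6889/4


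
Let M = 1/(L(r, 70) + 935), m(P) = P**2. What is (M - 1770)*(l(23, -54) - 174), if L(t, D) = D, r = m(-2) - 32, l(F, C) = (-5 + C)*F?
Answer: 2723417819/1005 ≈ 2.7099e+6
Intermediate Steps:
l(F, C) = F*(-5 + C)
r = -28 (r = (-2)**2 - 32 = 4 - 32 = -28)
M = 1/1005 (M = 1/(70 + 935) = 1/1005 ≈ 0.00099503)
(M - 1770)*(l(23, -54) - 174) = (1/1005 - 1770)*(23*(-5 - 54) - 174) = -1778849*(23*(-59) - 174)/1005 = -1778849*(-1357 - 174)/1005 = -1778849/1005*(-1531) = 2723417819/1005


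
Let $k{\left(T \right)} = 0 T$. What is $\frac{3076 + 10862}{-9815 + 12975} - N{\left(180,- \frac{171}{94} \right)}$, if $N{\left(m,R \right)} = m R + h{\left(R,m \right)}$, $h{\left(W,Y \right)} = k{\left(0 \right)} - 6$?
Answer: $\frac{25089303}{74260} \approx 337.86$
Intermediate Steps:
$k{\left(T \right)} = 0$
$h{\left(W,Y \right)} = -6$ ($h{\left(W,Y \right)} = 0 - 6 = -6$)
$N{\left(m,R \right)} = -6 + R m$ ($N{\left(m,R \right)} = m R - 6 = R m - 6 = -6 + R m$)
$\frac{3076 + 10862}{-9815 + 12975} - N{\left(180,- \frac{171}{94} \right)} = \frac{3076 + 10862}{-9815 + 12975} - \left(-6 + - \frac{171}{94} \cdot 180\right) = \frac{13938}{3160} - \left(-6 + \left(-171\right) \frac{1}{94} \cdot 180\right) = 13938 \cdot \frac{1}{3160} - \left(-6 - \frac{15390}{47}\right) = \frac{6969}{1580} - \left(-6 - \frac{15390}{47}\right) = \frac{6969}{1580} - - \frac{15672}{47} = \frac{6969}{1580} + \frac{15672}{47} = \frac{25089303}{74260}$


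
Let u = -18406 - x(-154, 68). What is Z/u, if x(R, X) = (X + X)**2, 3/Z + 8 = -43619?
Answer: 3/1609923554 ≈ 1.8634e-9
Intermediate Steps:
Z = -3/43627 (Z = 3/(-8 - 43619) = 3/(-43627) = 3*(-1/43627) = -3/43627 ≈ -6.8765e-5)
x(R, X) = 4*X**2 (x(R, X) = (2*X)**2 = 4*X**2)
u = -36902 (u = -18406 - 4*68**2 = -18406 - 4*4624 = -18406 - 1*18496 = -18406 - 18496 = -36902)
Z/u = -3/43627/(-36902) = -3/43627*(-1/36902) = 3/1609923554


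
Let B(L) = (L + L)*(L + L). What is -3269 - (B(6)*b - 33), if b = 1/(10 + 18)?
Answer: -22688/7 ≈ -3241.1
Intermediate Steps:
B(L) = 4*L² (B(L) = (2*L)*(2*L) = 4*L²)
b = 1/28 ≈ 0.035714
-3269 - (B(6)*b - 33) = -3269 - ((4*6²)*(1/28) - 33) = -3269 - ((4*36)*(1/28) - 33) = -3269 - (144*(1/28) - 33) = -3269 - (36/7 - 33) = -3269 - 1*(-195/7) = -3269 + 195/7 = -22688/7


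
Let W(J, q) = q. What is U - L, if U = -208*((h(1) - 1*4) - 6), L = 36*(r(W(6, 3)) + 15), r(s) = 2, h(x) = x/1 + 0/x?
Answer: 1260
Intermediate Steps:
h(x) = x (h(x) = x*1 + 0 = x + 0 = x)
L = 612 (L = 36*(2 + 15) = 36*17 = 612)
U = 1872 (U = -208*((1 - 1*4) - 6) = -208*((1 - 4) - 6) = -208*(-3 - 6) = -208*(-9) = 1872)
U - L = 1872 - 1*612 = 1872 - 612 = 1260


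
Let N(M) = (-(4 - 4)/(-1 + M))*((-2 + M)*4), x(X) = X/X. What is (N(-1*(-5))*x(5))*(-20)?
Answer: 0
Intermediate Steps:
x(X) = 1
N(M) = 0 (N(M) = (-0/(-1 + M))*(-8 + 4*M) = (-1*0)*(-8 + 4*M) = 0*(-8 + 4*M) = 0)
(N(-1*(-5))*x(5))*(-20) = (0*1)*(-20) = 0*(-20) = 0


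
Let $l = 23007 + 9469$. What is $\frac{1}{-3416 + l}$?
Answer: $\frac{1}{29060} \approx 3.4412 \cdot 10^{-5}$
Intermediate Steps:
$l = 32476$
$\frac{1}{-3416 + l} = \frac{1}{-3416 + 32476} = \frac{1}{29060}$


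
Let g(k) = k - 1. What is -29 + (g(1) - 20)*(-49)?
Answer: 951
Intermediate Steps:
g(k) = -1 + k
-29 + (g(1) - 20)*(-49) = -29 + ((-1 + 1) - 20)*(-49) = -29 + (0 - 20)*(-49) = -29 - 20*(-49) = -29 + 980 = 951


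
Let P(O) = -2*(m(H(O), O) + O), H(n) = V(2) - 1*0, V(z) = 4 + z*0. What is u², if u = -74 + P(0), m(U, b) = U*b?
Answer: 5476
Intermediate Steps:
V(z) = 4 (V(z) = 4 + 0 = 4)
H(n) = 4 (H(n) = 4 - 1*0 = 4 + 0 = 4)
P(O) = -10*O (P(O) = -2*(4*O + O) = -10*O)
u = -74 (u = -74 - 10*0 = -74 + 0 = -74)
u² = (-74)² = 5476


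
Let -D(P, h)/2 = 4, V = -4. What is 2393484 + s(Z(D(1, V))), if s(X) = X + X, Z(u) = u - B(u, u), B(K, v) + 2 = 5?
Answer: 2393462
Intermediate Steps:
D(P, h) = -8 (D(P, h) = -2*4 = -8)
B(K, v) = 3 (B(K, v) = -2 + 5 = 3)
Z(u) = -3 + u (Z(u) = u - 1*3 = u - 3 = -3 + u)
s(X) = 2*X
2393484 + s(Z(D(1, V))) = 2393484 + 2*(-3 - 8) = 2393484 + 2*(-11) = 2393484 - 22 = 2393462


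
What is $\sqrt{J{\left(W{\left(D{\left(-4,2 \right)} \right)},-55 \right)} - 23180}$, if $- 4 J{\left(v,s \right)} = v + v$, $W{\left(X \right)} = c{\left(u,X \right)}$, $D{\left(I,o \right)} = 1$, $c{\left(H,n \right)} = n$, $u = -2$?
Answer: $\frac{i \sqrt{92722}}{2} \approx 152.25 i$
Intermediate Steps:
$W{\left(X \right)} = X$
$J{\left(v,s \right)} = - \frac{v}{2}$ ($J{\left(v,s \right)} = - \frac{v + v}{4} = - \frac{2 v}{4} = - \frac{v}{2}$)
$\sqrt{J{\left(W{\left(D{\left(-4,2 \right)} \right)},-55 \right)} - 23180} = \sqrt{\left(- \frac{1}{2}\right) 1 - 23180} = \sqrt{- \frac{1}{2} - 23180} = \sqrt{- \frac{46361}{2}} = \frac{i \sqrt{92722}}{2}$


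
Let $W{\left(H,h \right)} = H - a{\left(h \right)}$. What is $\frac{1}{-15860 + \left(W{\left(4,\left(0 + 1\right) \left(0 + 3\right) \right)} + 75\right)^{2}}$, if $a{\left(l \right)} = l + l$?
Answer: $- \frac{1}{10531} \approx -9.4958 \cdot 10^{-5}$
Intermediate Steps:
$a{\left(l \right)} = 2 l$
$W{\left(H,h \right)} = H - 2 h$
$\frac{1}{-15860 + \left(W{\left(4,\left(0 + 1\right) \left(0 + 3\right) \right)} + 75\right)^{2}} = \frac{1}{-15860 + \left(\left(4 - 2 \left(0 + 1\right) \left(0 + 3\right)\right) + 75\right)^{2}} = \frac{1}{-15860 + \left(\left(4 - 2 \cdot 1 \cdot 3\right) + 75\right)^{2}} = \frac{1}{-15860 + \left(\left(4 - 6\right) + 75\right)^{2}} = \frac{1}{-15860 + \left(-2 + 75\right)^{2}} = \frac{1}{-15860 + 73^{2}} = \frac{1}{-15860 + 5329} = \frac{1}{-10531} = - \frac{1}{10531}$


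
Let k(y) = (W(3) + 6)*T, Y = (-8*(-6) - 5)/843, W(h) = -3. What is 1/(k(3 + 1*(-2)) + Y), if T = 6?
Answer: 843/15217 ≈ 0.055399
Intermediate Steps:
Y = 43/843 (Y = (48 - 5)*(1/843) = 43*(1/843) = 43/843 ≈ 0.051008)
k(y) = 18 (k(y) = (-3 + 6)*6 = 3*6 = 18)
1/(k(3 + 1*(-2)) + Y) = 1/(18 + 43/843) = 1/(15217/843) = 843/15217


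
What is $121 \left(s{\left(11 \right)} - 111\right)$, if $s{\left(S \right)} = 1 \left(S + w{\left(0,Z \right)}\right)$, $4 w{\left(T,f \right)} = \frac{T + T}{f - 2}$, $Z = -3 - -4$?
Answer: $-12100$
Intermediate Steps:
$Z = 1$ ($Z = -3 + 4 = 1$)
$w{\left(T,f \right)} = \frac{T}{2 \left(-2 + f\right)}$ ($w{\left(T,f \right)} = \frac{\left(T + T\right) \frac{1}{f - 2}}{4} = \frac{2 T \frac{1}{-2 + f}}{4} = \frac{T}{2 \left(-2 + f\right)}$)
$s{\left(S \right)} = S$ ($s{\left(S \right)} = 1 \left(S + \frac{1}{2} \cdot 0 \frac{1}{-2 + 1}\right) = 1 \left(S + \frac{1}{2} \cdot 0 \frac{1}{-1}\right) = 1 \left(S + \frac{1}{2} \cdot 0 \left(-1\right)\right) = 1 \left(S + 0\right) = 1 S = S$)
$121 \left(s{\left(11 \right)} - 111\right) = 121 \left(11 - 111\right) = 121 \left(-100\right) = -12100$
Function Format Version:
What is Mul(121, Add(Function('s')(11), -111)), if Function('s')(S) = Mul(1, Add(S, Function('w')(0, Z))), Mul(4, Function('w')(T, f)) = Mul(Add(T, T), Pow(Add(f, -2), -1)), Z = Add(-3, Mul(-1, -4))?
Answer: -12100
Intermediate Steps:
Z = 1 (Z = Add(-3, 4) = 1)
Function('w')(T, f) = Mul(Rational(1, 2), T, Pow(Add(-2, f), -1)) (Function('w')(T, f) = Mul(Rational(1, 4), Mul(Add(T, T), Pow(Add(f, -2), -1))) = Mul(Rational(1, 4), Mul(Mul(2, T), Pow(Add(-2, f), -1))) = Mul(Rational(1, 4), Mul(2, T, Pow(Add(-2, f), -1))) = Mul(Rational(1, 2), T, Pow(Add(-2, f), -1)))
Function('s')(S) = S (Function('s')(S) = Mul(1, Add(S, Mul(Rational(1, 2), 0, Pow(Add(-2, 1), -1)))) = Mul(1, Add(S, Mul(Rational(1, 2), 0, Pow(-1, -1)))) = Mul(1, Add(S, Mul(Rational(1, 2), 0, -1))) = Mul(1, Add(S, 0)) = Mul(1, S) = S)
Mul(121, Add(Function('s')(11), -111)) = Mul(121, Add(11, -111)) = Mul(121, -100) = -12100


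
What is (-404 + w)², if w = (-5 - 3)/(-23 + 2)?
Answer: 71842576/441 ≈ 1.6291e+5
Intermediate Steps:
w = 8/21 (w = -8/(-21) = -8*(-1/21) = 8/21 ≈ 0.38095)
(-404 + w)² = (-404 + 8/21)² = (-8476/21)² = 71842576/441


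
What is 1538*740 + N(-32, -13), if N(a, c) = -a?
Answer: 1138152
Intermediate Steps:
1538*740 + N(-32, -13) = 1538*740 - 1*(-32) = 1138120 + 32 = 1138152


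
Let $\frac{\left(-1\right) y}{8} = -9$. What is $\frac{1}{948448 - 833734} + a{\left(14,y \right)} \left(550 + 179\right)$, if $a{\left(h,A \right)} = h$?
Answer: $\frac{1170771085}{114714} \approx 10206.0$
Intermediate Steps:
$y = 72$ ($y = \left(-8\right) \left(-9\right) = 72$)
$\frac{1}{948448 - 833734} + a{\left(14,y \right)} \left(550 + 179\right) = \frac{1}{948448 - 833734} + 14 \left(550 + 179\right) = \frac{1}{114714} + 14 \cdot 729 = \frac{1}{114714} + 10206 = \frac{1170771085}{114714}$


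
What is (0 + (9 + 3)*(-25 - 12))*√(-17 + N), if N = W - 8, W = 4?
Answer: -444*I*√21 ≈ -2034.7*I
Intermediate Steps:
N = -4 (N = 4 - 8 = -4)
(0 + (9 + 3)*(-25 - 12))*√(-17 + N) = (0 + (9 + 3)*(-25 - 12))*√(-17 - 4) = (0 + 12*(-37))*√(-21) = (0 - 444)*(I*√21) = -444*I*√21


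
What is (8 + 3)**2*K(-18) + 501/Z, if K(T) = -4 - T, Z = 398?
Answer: 674713/398 ≈ 1695.3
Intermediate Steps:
(8 + 3)**2*K(-18) + 501/Z = (8 + 3)**2*(-4 - 1*(-18)) + 501/398 = 11**2*(-4 + 18) + 501*(1/398) = 121*14 + 501/398 = 1694 + 501/398 = 674713/398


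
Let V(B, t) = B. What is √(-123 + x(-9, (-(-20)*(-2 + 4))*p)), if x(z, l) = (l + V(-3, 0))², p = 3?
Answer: √13566 ≈ 116.47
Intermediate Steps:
x(z, l) = (-3 + l)² (x(z, l) = (l - 3)² = (-3 + l)²)
√(-123 + x(-9, (-(-20)*(-2 + 4))*p)) = √(-123 + (-3 - (-20)*(-2 + 4)*3)²) = √(-123 + (-3 - (-20)*2*3)²) = √(-123 + (-3 - 4*(-10)*3)²) = √(-123 + (-3 + 40*3)²) = √(-123 + (-3 + 120)²) = √(-123 + 117²) = √(-123 + 13689) = √13566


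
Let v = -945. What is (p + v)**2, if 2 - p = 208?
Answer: 1324801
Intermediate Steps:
p = -206 (p = 2 - 1*208 = 2 - 208 = -206)
(p + v)**2 = (-206 - 945)**2 = (-1151)**2 = 1324801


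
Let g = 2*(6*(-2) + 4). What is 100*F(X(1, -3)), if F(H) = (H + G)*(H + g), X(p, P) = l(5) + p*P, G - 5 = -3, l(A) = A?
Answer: -5600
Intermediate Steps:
G = 2 (G = 5 - 3 = 2)
X(p, P) = 5 + P*p (X(p, P) = 5 + p*P = 5 + P*p)
g = -16 (g = 2*(-12 + 4) = 2*(-8) = -16)
F(H) = (-16 + H)*(2 + H) (F(H) = (H + 2)*(H - 16) = (2 + H)*(-16 + H) = (-16 + H)*(2 + H))
100*F(X(1, -3)) = 100*(-32 + (5 - 3*1)² - 14*(5 - 3*1)) = 100*(-32 + (5 - 3)² - 14*(5 - 3)) = 100*(-32 + 2² - 14*2) = 100*(-32 + 4 - 28) = 100*(-56) = -5600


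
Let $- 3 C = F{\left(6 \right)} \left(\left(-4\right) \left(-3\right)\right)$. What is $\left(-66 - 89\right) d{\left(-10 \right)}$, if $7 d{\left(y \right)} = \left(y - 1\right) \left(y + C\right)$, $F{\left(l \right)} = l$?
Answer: $- \frac{57970}{7} \approx -8281.4$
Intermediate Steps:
$C = -24$ ($C = - \frac{6 \left(\left(-4\right) \left(-3\right)\right)}{3} = - \frac{6 \cdot 12}{3} = \left(- \frac{1}{3}\right) 72 = -24$)
$d{\left(y \right)} = \frac{\left(-1 + y\right) \left(-24 + y\right)}{7}$ ($d{\left(y \right)} = \frac{\left(y - 1\right) \left(y - 24\right)}{7} = \frac{\left(-1 + y\right) \left(-24 + y\right)}{7}$)
$\left(-66 - 89\right) d{\left(-10 \right)} = \left(-66 - 89\right) \left(\frac{24}{7} - - \frac{250}{7} + \frac{\left(-10\right)^{2}}{7}\right) = - 155 \left(\frac{24}{7} + \frac{250}{7} + \frac{1}{7} \cdot 100\right) = - 155 \left(\frac{24}{7} + \frac{250}{7} + \frac{100}{7}\right) = \left(-155\right) \frac{374}{7} = - \frac{57970}{7}$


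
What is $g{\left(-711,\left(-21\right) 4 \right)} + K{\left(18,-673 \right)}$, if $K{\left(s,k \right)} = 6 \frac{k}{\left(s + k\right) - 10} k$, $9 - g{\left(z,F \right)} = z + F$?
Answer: $- \frac{2182914}{665} \approx -3282.6$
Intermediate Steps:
$g{\left(z,F \right)} = 9 - F - z$ ($g{\left(z,F \right)} = 9 - \left(z + F\right) = 9 - \left(F + z\right) = 9 - F - z$)
$K{\left(s,k \right)} = \frac{6 k^{2}}{-10 + k + s}$ ($K{\left(s,k \right)} = 6 \frac{k}{\left(k + s\right) - 10} k = 6 \frac{k}{-10 + k + s} k = \frac{6 k}{-10 + k + s} k = \frac{6 k^{2}}{-10 + k + s}$)
$g{\left(-711,\left(-21\right) 4 \right)} + K{\left(18,-673 \right)} = \left(9 - \left(-21\right) 4 - -711\right) + \frac{6 \left(-673\right)^{2}}{-10 - 673 + 18} = \left(9 - -84 + 711\right) + 6 \cdot 452929 \frac{1}{-665} = \left(9 + 84 + 711\right) + 6 \cdot 452929 \left(- \frac{1}{665}\right) = 804 - \frac{2717574}{665} = - \frac{2182914}{665}$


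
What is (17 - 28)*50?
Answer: -550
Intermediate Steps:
(17 - 28)*50 = -11*50 = -550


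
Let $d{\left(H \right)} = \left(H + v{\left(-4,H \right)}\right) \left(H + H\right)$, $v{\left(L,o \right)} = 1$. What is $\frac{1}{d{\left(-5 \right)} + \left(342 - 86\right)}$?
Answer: $\frac{1}{296} \approx 0.0033784$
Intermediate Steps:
$d{\left(H \right)} = 2 H \left(1 + H\right)$ ($d{\left(H \right)} = \left(H + 1\right) \left(H + H\right) = \left(1 + H\right) 2 H = 2 H \left(1 + H\right)$)
$\frac{1}{d{\left(-5 \right)} + \left(342 - 86\right)} = \frac{1}{2 \left(-5\right) \left(1 - 5\right) + \left(342 - 86\right)} = \frac{1}{2 \left(-5\right) \left(-4\right) + \left(342 - 86\right)} = \frac{1}{40 + 256} = \frac{1}{296}$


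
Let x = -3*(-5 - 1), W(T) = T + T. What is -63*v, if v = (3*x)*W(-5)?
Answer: 34020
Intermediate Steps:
W(T) = 2*T
x = 18 (x = -3*(-6) = 18)
v = -540 (v = (3*18)*(2*(-5)) = 54*(-10) = -540)
-63*v = -63*(-540) = 34020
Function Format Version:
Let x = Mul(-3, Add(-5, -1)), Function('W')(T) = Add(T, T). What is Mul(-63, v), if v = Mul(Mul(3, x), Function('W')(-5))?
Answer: 34020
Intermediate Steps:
Function('W')(T) = Mul(2, T)
x = 18 (x = Mul(-3, -6) = 18)
v = -540 (v = Mul(Mul(3, 18), Mul(2, -5)) = Mul(54, -10) = -540)
Mul(-63, v) = Mul(-63, -540) = 34020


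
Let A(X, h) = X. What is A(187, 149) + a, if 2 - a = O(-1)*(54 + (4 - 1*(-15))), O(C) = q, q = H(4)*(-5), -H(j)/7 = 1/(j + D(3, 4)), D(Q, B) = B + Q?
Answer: -476/11 ≈ -43.273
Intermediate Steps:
H(j) = -7/(7 + j) (H(j) = -7/(j + (4 + 3)) = -7/(j + 7) = -7/(7 + j))
q = 35/11 (q = -7/(7 + 4)*(-5) = -7/11*(-5) = 35/11 ≈ 3.1818)
O(C) = 35/11
a = -2533/11 (a = 2 - 35*(54 + (4 - 1*(-15)))/11 = 2 - 35*(54 + (4 + 15))/11 = 2 - 35*(54 + 19)/11 = 2 - 35*73/11 = 2 - 1*2555/11 = 2 - 2555/11 = -2533/11 ≈ -230.27)
A(187, 149) + a = 187 - 2533/11 = -476/11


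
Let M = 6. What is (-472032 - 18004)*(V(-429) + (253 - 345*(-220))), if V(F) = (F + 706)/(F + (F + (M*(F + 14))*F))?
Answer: -9957783537306697/266838 ≈ -3.7318e+10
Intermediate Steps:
V(F) = (706 + F)/(2*F + F*(84 + 6*F)) (V(F) = (F + 706)/(F + (F + (6*(F + 14))*F)) = (706 + F)/(F + (F + (6*(14 + F))*F)) = (706 + F)/(F + (F + (84 + 6*F)*F)) = (706 + F)/(F + (F + F*(84 + 6*F))) = (706 + F)/(2*F + F*(84 + 6*F)))
(-472032 - 18004)*(V(-429) + (253 - 345*(-220))) = (-472032 - 18004)*((½)*(706 - 429)/(-429*(43 + 3*(-429))) + (253 - 345*(-220))) = -490036*((½)*(-1/429)*277/(43 - 1287) + (253 + 75900)) = -490036*((½)*(-1/429)*277/(-1244) + 76153) = -490036*((½)*(-1/429)*(-1/1244)*277 + 76153) = -490036*(277/1067352 + 76153) = -490036*81282057133/1067352 = -9957783537306697/266838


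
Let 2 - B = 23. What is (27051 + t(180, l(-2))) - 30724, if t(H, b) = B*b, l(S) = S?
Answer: -3631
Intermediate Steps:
B = -21 (B = 2 - 1*23 = 2 - 23 = -21)
t(H, b) = -21*b
(27051 + t(180, l(-2))) - 30724 = (27051 - 21*(-2)) - 30724 = (27051 + 42) - 30724 = 27093 - 30724 = -3631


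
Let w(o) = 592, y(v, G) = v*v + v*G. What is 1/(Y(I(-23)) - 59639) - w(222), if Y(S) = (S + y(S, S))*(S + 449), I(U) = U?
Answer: -225712431/381271 ≈ -592.00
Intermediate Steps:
y(v, G) = v² + G*v
Y(S) = (449 + S)*(S + 2*S²) (Y(S) = (S + S*(S + S))*(S + 449) = (S + S*(2*S))*(449 + S) = (S + 2*S²)*(449 + S) = (449 + S)*(S + 2*S²))
1/(Y(I(-23)) - 59639) - w(222) = 1/(-23*(449 + 2*(-23)² + 899*(-23)) - 59639) - 1*592 = 1/(-23*(449 + 2*529 - 20677) - 59639) - 592 = 1/(-23*(449 + 1058 - 20677) - 59639) - 592 = 1/(-23*(-19170) - 59639) - 592 = 1/(440910 - 59639) - 592 = 1/381271 - 592 = -225712431/381271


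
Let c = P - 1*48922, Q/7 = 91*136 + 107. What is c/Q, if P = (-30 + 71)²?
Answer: -5249/9709 ≈ -0.54063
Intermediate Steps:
P = 1681 (P = 41² = 1681)
Q = 87381 (Q = 7*(91*136 + 107) = 7*(12376 + 107) = 7*12483 = 87381)
c = -47241 (c = 1681 - 1*48922 = 1681 - 48922 = -47241)
c/Q = -47241/87381 = -47241*1/87381 = -5249/9709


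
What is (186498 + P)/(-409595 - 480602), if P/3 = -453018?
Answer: 15228/11561 ≈ 1.3172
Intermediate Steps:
P = -1359054 (P = 3*(-453018) = -1359054)
(186498 + P)/(-409595 - 480602) = (186498 - 1359054)/(-409595 - 480602) = -1172556/(-890197) = -1172556*(-1/890197) = 15228/11561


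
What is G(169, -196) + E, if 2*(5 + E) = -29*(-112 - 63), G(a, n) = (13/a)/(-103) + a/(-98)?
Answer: 166046663/65611 ≈ 2530.8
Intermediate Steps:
G(a, n) = -13/(103*a) - a/98 (G(a, n) = (13/a)*(-1/103) + a*(-1/98) = -13/(103*a) - a/98)
E = 5065/2 (E = -5 + (-29*(-112 - 63))/2 = -5 + (-29*(-175))/2 = -5 + (½)*5075 = -5 + 5075/2 = 5065/2 ≈ 2532.5)
G(169, -196) + E = (-13/103/169 - 1/98*169) + 5065/2 = (-13/103*1/169 - 169/98) + 5065/2 = (-1/1339 - 169/98) + 5065/2 = -226389/131222 + 5065/2 = 166046663/65611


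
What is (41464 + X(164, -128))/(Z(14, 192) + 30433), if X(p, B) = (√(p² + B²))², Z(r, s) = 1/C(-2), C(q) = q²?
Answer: 338976/121733 ≈ 2.7846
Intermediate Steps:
Z(r, s) = ¼ (Z(r, s) = 1/((-2)²) = 1/4 = ¼)
X(p, B) = B² + p² (X(p, B) = (√(B² + p²))² = B² + p²)
(41464 + X(164, -128))/(Z(14, 192) + 30433) = (41464 + ((-128)² + 164²))/(¼ + 30433) = (41464 + (16384 + 26896))/(121733/4) = (41464 + 43280)*(4/121733) = 84744*(4/121733) = 338976/121733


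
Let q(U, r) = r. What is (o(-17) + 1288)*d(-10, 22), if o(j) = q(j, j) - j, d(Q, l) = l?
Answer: 28336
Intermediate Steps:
o(j) = 0 (o(j) = j - j = 0)
(o(-17) + 1288)*d(-10, 22) = (0 + 1288)*22 = 1288*22 = 28336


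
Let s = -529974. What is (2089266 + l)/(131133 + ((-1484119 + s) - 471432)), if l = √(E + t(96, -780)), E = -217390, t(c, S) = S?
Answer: -1044633/1177196 - I*√218170/2354392 ≈ -0.88739 - 0.00019839*I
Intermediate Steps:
l = I*√218170 (l = √(-217390 - 780) = √(-218170) = I*√218170 ≈ 467.09*I)
(2089266 + l)/(131133 + ((-1484119 + s) - 471432)) = (2089266 + I*√218170)/(131133 + ((-1484119 - 529974) - 471432)) = (2089266 + I*√218170)/(131133 + (-2014093 - 471432)) = (2089266 + I*√218170)/(131133 - 2485525) = (2089266 + I*√218170)/(-2354392) = (2089266 + I*√218170)*(-1/2354392) = -1044633/1177196 - I*√218170/2354392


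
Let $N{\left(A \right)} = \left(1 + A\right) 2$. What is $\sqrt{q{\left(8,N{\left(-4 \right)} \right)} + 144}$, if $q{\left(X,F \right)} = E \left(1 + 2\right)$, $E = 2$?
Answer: $5 \sqrt{6} \approx 12.247$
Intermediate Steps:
$N{\left(A \right)} = 2 + 2 A$
$q{\left(X,F \right)} = 6$ ($q{\left(X,F \right)} = 2 \left(1 + 2\right) = 2 \cdot 3 = 6$)
$\sqrt{q{\left(8,N{\left(-4 \right)} \right)} + 144} = \sqrt{6 + 144} = \sqrt{150} = 5 \sqrt{6}$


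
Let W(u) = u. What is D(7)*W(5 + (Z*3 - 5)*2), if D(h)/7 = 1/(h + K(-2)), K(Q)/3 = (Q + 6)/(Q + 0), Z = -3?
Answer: -161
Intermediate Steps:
K(Q) = 3*(6 + Q)/Q (K(Q) = 3*((Q + 6)/(Q + 0)) = 3*((6 + Q)/Q) = 3*(6 + Q)/Q)
D(h) = 7/(-6 + h) (D(h) = 7/(h + (3 + 18/(-2))) = 7/(h + (3 + 18*(-½))) = 7/(h + (3 - 9)) = 7/(h - 6) = 7/(-6 + h))
D(7)*W(5 + (Z*3 - 5)*2) = (7/(-6 + 7))*(5 + (-3*3 - 5)*2) = (7/1)*(5 + (-9 - 5)*2) = (7*1)*(5 - 14*2) = 7*(5 - 28) = 7*(-23) = -161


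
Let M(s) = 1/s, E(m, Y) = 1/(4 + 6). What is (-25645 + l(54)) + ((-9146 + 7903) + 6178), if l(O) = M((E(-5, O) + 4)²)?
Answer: -34813410/1681 ≈ -20710.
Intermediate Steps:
E(m, Y) = ⅒ (E(m, Y) = 1/10 = ⅒)
l(O) = 100/1681 (l(O) = 1/((⅒ + 4)²) = 1/((41/10)²) = 1/(1681/100) = 100/1681)
(-25645 + l(54)) + ((-9146 + 7903) + 6178) = (-25645 + 100/1681) + ((-9146 + 7903) + 6178) = -43109145/1681 + (-1243 + 6178) = -43109145/1681 + 4935 = -34813410/1681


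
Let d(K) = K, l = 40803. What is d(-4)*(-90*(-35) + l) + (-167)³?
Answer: -4833275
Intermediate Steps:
d(-4)*(-90*(-35) + l) + (-167)³ = -4*(-90*(-35) + 40803) + (-167)³ = -4*(3150 + 40803) - 4657463 = -4*43953 - 4657463 = -175812 - 4657463 = -4833275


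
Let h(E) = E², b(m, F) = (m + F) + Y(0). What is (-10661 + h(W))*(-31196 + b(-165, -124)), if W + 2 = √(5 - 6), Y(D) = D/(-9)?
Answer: 335567130 + 125940*I ≈ 3.3557e+8 + 1.2594e+5*I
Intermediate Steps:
Y(D) = -D/9 (Y(D) = D*(-⅑) = -D/9)
W = -2 + I (W = -2 + √(5 - 6) = -2 + √(-1) = -2 + I ≈ -2.0 + 1.0*I)
b(m, F) = F + m (b(m, F) = (m + F) - ⅑*0 = (F + m) + 0 = F + m)
(-10661 + h(W))*(-31196 + b(-165, -124)) = (-10661 + (-2 + I)²)*(-31196 + (-124 - 165)) = (-10661 + (-2 + I)²)*(-31196 - 289) = (-10661 + (-2 + I)²)*(-31485) = 335661585 - 31485*(-2 + I)²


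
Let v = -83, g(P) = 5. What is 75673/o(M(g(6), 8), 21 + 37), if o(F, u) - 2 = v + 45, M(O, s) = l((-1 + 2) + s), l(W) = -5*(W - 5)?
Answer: -75673/36 ≈ -2102.0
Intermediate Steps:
l(W) = 25 - 5*W (l(W) = -5*(-5 + W) = 25 - 5*W)
M(O, s) = 20 - 5*s (M(O, s) = 25 - 5*((-1 + 2) + s) = 25 - 5*(1 + s) = 25 + (-5 - 5*s) = 20 - 5*s)
o(F, u) = -36 (o(F, u) = 2 + (-83 + 45) = 2 - 38 = -36)
75673/o(M(g(6), 8), 21 + 37) = 75673/(-36) = 75673*(-1/36) = -75673/36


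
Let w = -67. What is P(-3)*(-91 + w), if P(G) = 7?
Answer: -1106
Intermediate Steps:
P(-3)*(-91 + w) = 7*(-91 - 67) = 7*(-158) = -1106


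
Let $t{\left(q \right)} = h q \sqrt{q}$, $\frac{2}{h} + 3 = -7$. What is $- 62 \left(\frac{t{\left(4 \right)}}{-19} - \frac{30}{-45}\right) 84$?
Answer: $- \frac{371504}{95} \approx -3910.6$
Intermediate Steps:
$h = - \frac{1}{5}$ ($h = \frac{2}{-3 - 7} = \frac{2}{-10} = 2 \left(- \frac{1}{10}\right) = - \frac{1}{5} \approx -0.2$)
$t{\left(q \right)} = - \frac{q^{\frac{3}{2}}}{5}$ ($t{\left(q \right)} = - \frac{q}{5} \sqrt{q} = - \frac{q^{\frac{3}{2}}}{5}$)
$- 62 \left(\frac{t{\left(4 \right)}}{-19} - \frac{30}{-45}\right) 84 = - 62 \left(\frac{\left(- \frac{1}{5}\right) 4^{\frac{3}{2}}}{-19} - \frac{30}{-45}\right) 84 = - 62 \left(\left(- \frac{1}{5}\right) 8 \left(- \frac{1}{19}\right) - - \frac{2}{3}\right) 84 = - 62 \left(\left(- \frac{8}{5}\right) \left(- \frac{1}{19}\right) + \frac{2}{3}\right) 84 = - 62 \left(\frac{8}{95} + \frac{2}{3}\right) 84 = \left(-62\right) \frac{214}{285} \cdot 84 = \left(- \frac{13268}{285}\right) 84 = - \frac{371504}{95}$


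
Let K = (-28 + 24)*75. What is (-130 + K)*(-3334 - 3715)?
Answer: 3031070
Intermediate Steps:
K = -300 (K = -4*75 = -300)
(-130 + K)*(-3334 - 3715) = (-130 - 300)*(-3334 - 3715) = -430*(-7049) = 3031070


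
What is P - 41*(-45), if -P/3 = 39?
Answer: 1728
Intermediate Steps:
P = -117 (P = -3*39 = -117)
P - 41*(-45) = -117 - 41*(-45) = -117 + 1845 = 1728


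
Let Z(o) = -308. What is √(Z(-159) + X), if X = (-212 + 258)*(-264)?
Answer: 2*I*√3113 ≈ 111.59*I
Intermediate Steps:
X = -12144 (X = 46*(-264) = -12144)
√(Z(-159) + X) = √(-308 - 12144) = √(-12452) = 2*I*√3113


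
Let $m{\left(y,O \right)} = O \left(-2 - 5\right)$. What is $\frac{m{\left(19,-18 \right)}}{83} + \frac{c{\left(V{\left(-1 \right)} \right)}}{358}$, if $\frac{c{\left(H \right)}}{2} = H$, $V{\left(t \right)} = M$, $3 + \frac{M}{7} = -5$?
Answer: $\frac{17906}{14857} \approx 1.2052$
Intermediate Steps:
$M = -56$ ($M = -21 + 7 \left(-5\right) = -21 - 35 = -56$)
$V{\left(t \right)} = -56$
$m{\left(y,O \right)} = - 7 O$ ($m{\left(y,O \right)} = O \left(-7\right) = - 7 O$)
$c{\left(H \right)} = 2 H$
$\frac{m{\left(19,-18 \right)}}{83} + \frac{c{\left(V{\left(-1 \right)} \right)}}{358} = \frac{\left(-7\right) \left(-18\right)}{83} + \frac{2 \left(-56\right)}{358} = 126 \cdot \frac{1}{83} - \frac{56}{179} = \frac{126}{83} - \frac{56}{179} = \frac{17906}{14857}$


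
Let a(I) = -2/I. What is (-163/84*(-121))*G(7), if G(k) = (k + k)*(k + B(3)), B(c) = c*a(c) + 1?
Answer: 19723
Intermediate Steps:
B(c) = -1 (B(c) = c*(-2/c) + 1 = -2 + 1 = -1)
G(k) = 2*k*(-1 + k) (G(k) = (k + k)*(k - 1) = (2*k)*(-1 + k) = 2*k*(-1 + k))
(-163/84*(-121))*G(7) = (-163/84*(-121))*(2*7*(-1 + 7)) = (-163*1/84*(-121))*(2*7*6) = -163/84*(-121)*84 = (19723/84)*84 = 19723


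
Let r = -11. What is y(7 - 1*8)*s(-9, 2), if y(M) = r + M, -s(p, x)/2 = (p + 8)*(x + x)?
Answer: -96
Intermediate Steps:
s(p, x) = -4*x*(8 + p) (s(p, x) = -2*(p + 8)*(x + x) = -2*(8 + p)*2*x = -4*x*(8 + p))
y(M) = -11 + M
y(7 - 1*8)*s(-9, 2) = (-11 + (7 - 1*8))*(-4*2*(8 - 9)) = (-11 + (7 - 8))*(-4*2*(-1)) = (-11 - 1)*8 = -12*8 = -96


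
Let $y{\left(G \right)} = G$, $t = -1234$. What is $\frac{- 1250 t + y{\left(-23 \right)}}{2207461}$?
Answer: $\frac{1542477}{2207461} \approx 0.69876$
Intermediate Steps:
$\frac{- 1250 t + y{\left(-23 \right)}}{2207461} = \frac{\left(-1250\right) \left(-1234\right) - 23}{2207461} = \left(1542500 - 23\right) \frac{1}{2207461} = 1542477 \cdot \frac{1}{2207461} = \frac{1542477}{2207461}$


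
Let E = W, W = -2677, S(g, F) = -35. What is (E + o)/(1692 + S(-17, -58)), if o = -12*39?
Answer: -3145/1657 ≈ -1.8980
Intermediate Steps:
o = -468
E = -2677
(E + o)/(1692 + S(-17, -58)) = (-2677 - 468)/(1692 - 35) = -3145/1657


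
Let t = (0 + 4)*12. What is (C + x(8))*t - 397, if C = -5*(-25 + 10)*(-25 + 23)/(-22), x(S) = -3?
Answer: -2351/11 ≈ -213.73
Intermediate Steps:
t = 48 (t = 4*12 = 48)
C = 75/11 (C = -5*(-15*(-2))*(-1/22) = -5*30*(-1/22) = -1*150*(-1/22) = -150*(-1/22) = 75/11 ≈ 6.8182)
(C + x(8))*t - 397 = (75/11 - 3)*48 - 397 = (42/11)*48 - 397 = 2016/11 - 397 = -2351/11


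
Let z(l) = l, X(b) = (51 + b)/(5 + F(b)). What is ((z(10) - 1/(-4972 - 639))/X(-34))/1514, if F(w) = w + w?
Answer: -3534993/144415918 ≈ -0.024478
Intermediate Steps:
F(w) = 2*w
X(b) = (51 + b)/(5 + 2*b)
((z(10) - 1/(-4972 - 639))/X(-34))/1514 = ((10 - 1/(-4972 - 639))/(((51 - 34)/(5 + 2*(-34)))))/1514 = ((10 - 1/(-5611))/((17/(5 - 68))))*(1/1514) = ((10 - 1*(-1/5611))/((17/(-63))))*(1/1514) = ((10 + 1/5611)/((-1/63*17)))*(1/1514) = (56111/(5611*(-17/63)))*(1/1514) = ((56111/5611)*(-63/17))*(1/1514) = -3534993/95387*1/1514 = -3534993/144415918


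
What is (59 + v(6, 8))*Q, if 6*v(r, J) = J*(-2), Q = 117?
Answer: 6591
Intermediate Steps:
v(r, J) = -J/3 (v(r, J) = (J*(-2))/6 = (-2*J)/6 = -J/3)
(59 + v(6, 8))*Q = (59 - 1/3*8)*117 = (59 - 8/3)*117 = (169/3)*117 = 6591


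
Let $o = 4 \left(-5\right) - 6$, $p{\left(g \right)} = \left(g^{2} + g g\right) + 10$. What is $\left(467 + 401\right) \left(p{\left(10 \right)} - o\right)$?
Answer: $204848$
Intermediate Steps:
$p{\left(g \right)} = 10 + 2 g^{2}$ ($p{\left(g \right)} = \left(g^{2} + g^{2}\right) + 10 = 2 g^{2} + 10 = 10 + 2 g^{2}$)
$o = -26$ ($o = -20 - 6 = -26$)
$\left(467 + 401\right) \left(p{\left(10 \right)} - o\right) = \left(467 + 401\right) \left(\left(10 + 2 \cdot 10^{2}\right) - -26\right) = 868 \left(\left(10 + 2 \cdot 100\right) + 26\right) = 868 \left(\left(10 + 200\right) + 26\right) = 868 \left(210 + 26\right) = 868 \cdot 236 = 204848$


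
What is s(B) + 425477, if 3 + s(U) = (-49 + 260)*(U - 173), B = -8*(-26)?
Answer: 432859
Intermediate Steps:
B = 208
s(U) = -36506 + 211*U (s(U) = -3 + (-49 + 260)*(U - 173) = -3 + 211*(-173 + U) = -3 + (-36503 + 211*U) = -36506 + 211*U)
s(B) + 425477 = (-36506 + 211*208) + 425477 = (-36506 + 43888) + 425477 = 7382 + 425477 = 432859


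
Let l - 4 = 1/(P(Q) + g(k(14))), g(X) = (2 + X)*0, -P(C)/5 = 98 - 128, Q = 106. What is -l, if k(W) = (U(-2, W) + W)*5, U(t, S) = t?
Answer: -601/150 ≈ -4.0067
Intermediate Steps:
P(C) = 150 (P(C) = -5*(98 - 128) = -5*(-30) = 150)
k(W) = -10 + 5*W (k(W) = (-2 + W)*5 = -10 + 5*W)
g(X) = 0
l = 601/150 (l = 4 + 1/(150 + 0) = 4 + 1/150 = 601/150 ≈ 4.0067)
-l = -1*601/150 = -601/150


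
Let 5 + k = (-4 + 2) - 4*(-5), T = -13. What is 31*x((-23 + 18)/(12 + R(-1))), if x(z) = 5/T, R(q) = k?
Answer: -155/13 ≈ -11.923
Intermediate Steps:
k = 13 (k = -5 + ((-4 + 2) - 4*(-5)) = -5 + (-2 + 20) = -5 + 18 = 13)
R(q) = 13
x(z) = -5/13 (x(z) = 5/(-13) = 5*(-1/13) = -5/13)
31*x((-23 + 18)/(12 + R(-1))) = 31*(-5/13) = -155/13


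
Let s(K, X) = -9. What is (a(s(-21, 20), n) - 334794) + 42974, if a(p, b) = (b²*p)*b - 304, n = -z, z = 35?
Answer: 93751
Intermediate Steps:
n = -35 (n = -1*35 = -35)
a(p, b) = -304 + p*b³ (a(p, b) = (p*b²)*b - 304 = p*b³ - 304 = -304 + p*b³)
(a(s(-21, 20), n) - 334794) + 42974 = ((-304 - 9*(-35)³) - 334794) + 42974 = ((-304 - 9*(-42875)) - 334794) + 42974 = ((-304 + 385875) - 334794) + 42974 = (385571 - 334794) + 42974 = 50777 + 42974 = 93751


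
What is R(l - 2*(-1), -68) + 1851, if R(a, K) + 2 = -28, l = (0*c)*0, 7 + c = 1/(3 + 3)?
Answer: 1821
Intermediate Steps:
c = -41/6 (c = -7 + 1/(3 + 3) = -7 + 1/6 = -41/6 ≈ -6.8333)
l = 0 (l = (0*(-41/6))*0 = 0*0 = 0)
R(a, K) = -30 (R(a, K) = -2 - 28 = -30)
R(l - 2*(-1), -68) + 1851 = -30 + 1851 = 1821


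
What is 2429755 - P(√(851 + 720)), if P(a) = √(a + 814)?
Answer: 2429755 - √(814 + √1571) ≈ 2.4297e+6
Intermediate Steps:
P(a) = √(814 + a)
2429755 - P(√(851 + 720)) = 2429755 - √(814 + √(851 + 720)) = 2429755 - √(814 + √1571)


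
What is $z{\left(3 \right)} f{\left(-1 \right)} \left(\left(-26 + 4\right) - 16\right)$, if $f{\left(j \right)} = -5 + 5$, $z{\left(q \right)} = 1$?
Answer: $0$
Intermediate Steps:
$f{\left(j \right)} = 0$
$z{\left(3 \right)} f{\left(-1 \right)} \left(\left(-26 + 4\right) - 16\right) = 1 \cdot 0 \left(\left(-26 + 4\right) - 16\right) = 0 \left(-22 - 16\right) = 0 \left(-38\right) = 0$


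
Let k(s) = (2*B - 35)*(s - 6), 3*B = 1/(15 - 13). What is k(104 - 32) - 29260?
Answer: -31548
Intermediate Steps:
B = ⅙ (B = 1/(3*(15 - 13)) = (⅓)/2 = (⅓)*(½) = ⅙ ≈ 0.16667)
k(s) = 208 - 104*s/3 (k(s) = (2*(⅙) - 35)*(s - 6) = (⅓ - 35)*(-6 + s) = -104*(-6 + s)/3 = 208 - 104*s/3)
k(104 - 32) - 29260 = (208 - 104*(104 - 32)/3) - 29260 = (208 - 104/3*72) - 29260 = (208 - 2496) - 29260 = -2288 - 29260 = -31548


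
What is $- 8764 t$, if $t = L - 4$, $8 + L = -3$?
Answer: $131460$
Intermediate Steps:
$L = -11$ ($L = -8 - 3 = -11$)
$t = -15$ ($t = -11 - 4 = -15$)
$- 8764 t = \left(-8764\right) \left(-15\right) = 131460$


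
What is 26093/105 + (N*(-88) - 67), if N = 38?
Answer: -332062/105 ≈ -3162.5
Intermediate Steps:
26093/105 + (N*(-88) - 67) = 26093/105 + (38*(-88) - 67) = 26093*(1/105) + (-3344 - 67) = 26093/105 - 3411 = -332062/105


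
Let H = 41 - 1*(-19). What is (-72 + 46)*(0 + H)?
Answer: -1560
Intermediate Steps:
H = 60 (H = 41 + 19 = 60)
(-72 + 46)*(0 + H) = (-72 + 46)*(0 + 60) = -26*60 = -1560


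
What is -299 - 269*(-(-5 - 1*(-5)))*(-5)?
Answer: -299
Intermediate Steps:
-299 - 269*(-(-5 - 1*(-5)))*(-5) = -299 - 269*(-(-5 + 5))*(-5) = -299 - 269*(-1*0)*(-5) = -299 - 0*(-5) = -299 - 269*0 = -299 + 0 = -299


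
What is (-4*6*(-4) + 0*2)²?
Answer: 9216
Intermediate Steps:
(-4*6*(-4) + 0*2)² = (-24*(-4) + 0)² = (96 + 0)² = 96² = 9216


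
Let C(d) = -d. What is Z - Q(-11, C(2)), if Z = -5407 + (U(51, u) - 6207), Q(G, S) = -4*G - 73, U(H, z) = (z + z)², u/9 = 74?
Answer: 1762639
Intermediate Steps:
u = 666 (u = 9*74 = 666)
U(H, z) = 4*z² (U(H, z) = (2*z)² = 4*z²)
Q(G, S) = -73 - 4*G
Z = 1762610 (Z = -5407 + (4*666² - 6207) = -5407 + (4*443556 - 6207) = -5407 + (1774224 - 6207) = -5407 + 1768017 = 1762610)
Z - Q(-11, C(2)) = 1762610 - (-73 - 4*(-11)) = 1762610 - (-73 + 44) = 1762610 - 1*(-29) = 1762610 + 29 = 1762639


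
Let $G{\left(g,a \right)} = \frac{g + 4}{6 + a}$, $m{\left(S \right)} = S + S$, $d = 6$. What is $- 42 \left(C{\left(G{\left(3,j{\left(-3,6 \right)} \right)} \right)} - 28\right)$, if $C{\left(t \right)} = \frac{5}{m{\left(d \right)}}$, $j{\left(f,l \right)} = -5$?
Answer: $\frac{2317}{2} \approx 1158.5$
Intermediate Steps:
$m{\left(S \right)} = 2 S$
$G{\left(g,a \right)} = \frac{4 + g}{6 + a}$
$C{\left(t \right)} = \frac{5}{12}$ ($C{\left(t \right)} = \frac{5}{2 \cdot 6} = \frac{5}{12}$)
$- 42 \left(C{\left(G{\left(3,j{\left(-3,6 \right)} \right)} \right)} - 28\right) = - 42 \left(\frac{5}{12} - 28\right) = \left(-42\right) \left(- \frac{331}{12}\right) = \frac{2317}{2}$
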